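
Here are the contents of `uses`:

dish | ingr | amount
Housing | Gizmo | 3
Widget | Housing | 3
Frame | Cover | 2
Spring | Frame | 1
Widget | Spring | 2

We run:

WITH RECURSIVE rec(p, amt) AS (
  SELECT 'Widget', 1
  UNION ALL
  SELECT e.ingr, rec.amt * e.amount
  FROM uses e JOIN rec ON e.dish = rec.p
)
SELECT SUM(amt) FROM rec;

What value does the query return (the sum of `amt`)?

Base: (Widget, amt=1).
Iteration 1: components of {Widget} -> Housing = 1*3 = 3, Spring = 1*2 = 2.
Iteration 2: components of {Housing,Spring} -> Frame = 2*1 = 2, Gizmo = 3*3 = 9.
Iteration 3: components of {Frame,Gizmo} -> Cover = 2*2 = 4.
Iteration 4: no further components; recursion stops.
SUM(amt) = 1 + 2 + 3 + 2 + 9 + 4 = 21.

21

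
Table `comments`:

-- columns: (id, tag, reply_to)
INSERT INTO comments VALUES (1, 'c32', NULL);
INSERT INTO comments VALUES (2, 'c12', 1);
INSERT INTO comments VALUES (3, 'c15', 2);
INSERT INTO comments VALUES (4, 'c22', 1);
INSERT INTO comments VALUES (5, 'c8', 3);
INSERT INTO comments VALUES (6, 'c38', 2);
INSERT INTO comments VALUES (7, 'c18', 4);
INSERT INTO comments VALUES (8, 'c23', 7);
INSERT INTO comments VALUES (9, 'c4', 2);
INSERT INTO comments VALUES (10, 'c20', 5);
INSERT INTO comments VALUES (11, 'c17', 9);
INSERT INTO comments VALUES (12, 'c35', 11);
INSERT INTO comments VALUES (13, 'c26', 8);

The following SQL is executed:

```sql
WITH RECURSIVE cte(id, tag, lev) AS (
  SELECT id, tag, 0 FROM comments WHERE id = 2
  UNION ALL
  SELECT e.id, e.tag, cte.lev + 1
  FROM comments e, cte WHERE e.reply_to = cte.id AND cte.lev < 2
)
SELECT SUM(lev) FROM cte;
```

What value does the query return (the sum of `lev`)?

7

Base: id=2 (c12) at lev 0.
Iteration 1: rows with reply_to in {2} -> c15 (id 3, lev 1), c38 (id 6, lev 1), c4 (id 9, lev 1).
Iteration 2: rows with reply_to in {3,6,9} -> c8 (id 5, lev 2), c17 (id 11, lev 2).
Iteration 3: lev < 2 fails for all current rows; recursion stops.
SUM(lev) = 0 + 1 + 1 + 1 + 2 + 2 = 7.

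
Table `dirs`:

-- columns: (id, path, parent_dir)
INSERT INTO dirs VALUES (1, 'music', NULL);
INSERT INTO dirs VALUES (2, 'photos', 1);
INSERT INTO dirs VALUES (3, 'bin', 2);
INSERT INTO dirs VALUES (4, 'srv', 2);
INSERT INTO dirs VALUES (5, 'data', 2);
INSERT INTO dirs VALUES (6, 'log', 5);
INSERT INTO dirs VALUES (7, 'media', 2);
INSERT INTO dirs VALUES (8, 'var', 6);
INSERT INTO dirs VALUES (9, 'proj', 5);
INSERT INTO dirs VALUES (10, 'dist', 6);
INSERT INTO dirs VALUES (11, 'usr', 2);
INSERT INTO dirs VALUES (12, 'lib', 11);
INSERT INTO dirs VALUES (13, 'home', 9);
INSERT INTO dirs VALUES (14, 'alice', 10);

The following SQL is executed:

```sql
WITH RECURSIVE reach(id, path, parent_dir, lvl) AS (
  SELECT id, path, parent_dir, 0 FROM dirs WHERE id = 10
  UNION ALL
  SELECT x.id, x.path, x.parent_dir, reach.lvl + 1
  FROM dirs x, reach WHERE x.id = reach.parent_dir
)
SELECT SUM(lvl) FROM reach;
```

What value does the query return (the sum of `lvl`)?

10

Base: id=10 (dist), parent_dir=6, lvl 0.
Iteration 1: join on id=6 -> log (id 6, parent_dir=5, lvl 1).
Iteration 2: join on id=5 -> data (id 5, parent_dir=2, lvl 2).
Iteration 3: join on id=2 -> photos (id 2, parent_dir=1, lvl 3).
Iteration 4: join on id=1 -> music (id 1, parent_dir=NULL, lvl 4).
Iteration 5: parent_dir is NULL; no match; recursion stops.
SUM(lvl) = 0 + 1 + 2 + 3 + 4 = 10.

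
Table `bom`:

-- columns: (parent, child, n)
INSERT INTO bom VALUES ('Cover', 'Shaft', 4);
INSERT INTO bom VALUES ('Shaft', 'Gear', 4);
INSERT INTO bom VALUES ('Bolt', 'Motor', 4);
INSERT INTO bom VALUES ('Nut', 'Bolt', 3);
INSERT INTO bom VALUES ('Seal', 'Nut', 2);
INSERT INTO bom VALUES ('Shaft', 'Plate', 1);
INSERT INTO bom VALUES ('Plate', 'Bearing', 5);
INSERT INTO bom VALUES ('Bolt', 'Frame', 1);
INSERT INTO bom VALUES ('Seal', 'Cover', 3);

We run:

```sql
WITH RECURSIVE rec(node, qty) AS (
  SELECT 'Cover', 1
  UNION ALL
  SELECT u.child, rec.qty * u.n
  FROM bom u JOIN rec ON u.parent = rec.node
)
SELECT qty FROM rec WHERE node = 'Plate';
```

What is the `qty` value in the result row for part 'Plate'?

4

Base: (Cover, qty=1).
Iteration 1: components of {Cover} -> Shaft = 1*4 = 4.
Iteration 2: components of {Shaft} -> Gear = 4*4 = 16, Plate = 4*1 = 4.
Iteration 3: components of {Gear,Plate} -> Bearing = 4*5 = 20.
Iteration 4: no further components; recursion stops.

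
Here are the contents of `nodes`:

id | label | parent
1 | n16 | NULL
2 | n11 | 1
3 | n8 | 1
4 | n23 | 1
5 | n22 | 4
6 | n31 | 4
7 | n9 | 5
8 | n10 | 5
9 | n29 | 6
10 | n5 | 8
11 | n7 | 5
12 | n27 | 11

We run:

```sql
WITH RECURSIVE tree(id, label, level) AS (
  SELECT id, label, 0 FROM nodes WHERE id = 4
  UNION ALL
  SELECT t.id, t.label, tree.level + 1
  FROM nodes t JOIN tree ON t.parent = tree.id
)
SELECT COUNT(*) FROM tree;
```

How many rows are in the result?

Base: id=4 (n23) at level 0.
Iteration 1: rows with parent in {4} -> n22 (id 5, level 1), n31 (id 6, level 1).
Iteration 2: rows with parent in {5,6} -> n9 (id 7, level 2), n10 (id 8, level 2), n29 (id 9, level 2), n7 (id 11, level 2).
Iteration 3: rows with parent in {7,8,9,11} -> n5 (id 10, level 3), n27 (id 12, level 3).
Iteration 4: no rows with parent in {10,12}; recursion stops.
Total rows emitted: 9.

9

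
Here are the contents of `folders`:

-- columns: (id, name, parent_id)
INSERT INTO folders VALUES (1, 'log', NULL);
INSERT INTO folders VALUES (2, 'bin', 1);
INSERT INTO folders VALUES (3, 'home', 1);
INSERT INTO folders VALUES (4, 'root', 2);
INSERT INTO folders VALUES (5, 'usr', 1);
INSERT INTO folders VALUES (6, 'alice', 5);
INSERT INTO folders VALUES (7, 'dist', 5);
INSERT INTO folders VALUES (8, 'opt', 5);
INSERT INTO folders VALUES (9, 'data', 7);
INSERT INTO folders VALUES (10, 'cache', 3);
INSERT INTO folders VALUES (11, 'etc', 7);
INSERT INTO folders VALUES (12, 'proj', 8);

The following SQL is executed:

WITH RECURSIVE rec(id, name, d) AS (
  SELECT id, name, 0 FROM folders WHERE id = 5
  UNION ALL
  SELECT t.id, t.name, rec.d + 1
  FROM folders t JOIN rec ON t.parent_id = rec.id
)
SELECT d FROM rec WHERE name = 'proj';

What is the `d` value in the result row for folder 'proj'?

2

Base: id=5 (usr) at d 0.
Iteration 1: rows with parent_id in {5} -> alice (id 6, d 1), dist (id 7, d 1), opt (id 8, d 1).
Iteration 2: rows with parent_id in {6,7,8} -> data (id 9, d 2), etc (id 11, d 2), proj (id 12, d 2).
Iteration 3: no rows with parent_id in {9,11,12}; recursion stops.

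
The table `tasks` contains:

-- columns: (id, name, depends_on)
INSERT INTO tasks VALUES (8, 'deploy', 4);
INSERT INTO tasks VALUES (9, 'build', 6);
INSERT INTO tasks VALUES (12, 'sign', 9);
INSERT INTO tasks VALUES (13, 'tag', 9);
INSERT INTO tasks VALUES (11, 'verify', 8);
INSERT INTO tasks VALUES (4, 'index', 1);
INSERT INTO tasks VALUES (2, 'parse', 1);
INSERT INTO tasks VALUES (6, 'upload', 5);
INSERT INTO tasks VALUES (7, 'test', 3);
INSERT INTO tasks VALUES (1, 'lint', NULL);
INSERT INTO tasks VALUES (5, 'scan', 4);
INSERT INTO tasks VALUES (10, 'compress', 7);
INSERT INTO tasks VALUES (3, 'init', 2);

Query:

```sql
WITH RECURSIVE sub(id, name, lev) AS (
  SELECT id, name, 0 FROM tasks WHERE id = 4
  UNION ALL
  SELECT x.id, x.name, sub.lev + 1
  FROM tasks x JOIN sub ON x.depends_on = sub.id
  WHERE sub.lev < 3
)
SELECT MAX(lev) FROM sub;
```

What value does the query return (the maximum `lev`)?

3

Base: id=4 (index) at lev 0.
Iteration 1: rows with depends_on in {4} -> scan (id 5, lev 1), deploy (id 8, lev 1).
Iteration 2: rows with depends_on in {5,8} -> upload (id 6, lev 2), verify (id 11, lev 2).
Iteration 3: rows with depends_on in {6,11} -> build (id 9, lev 3).
Iteration 4: lev < 3 fails for all current rows; recursion stops.
lev values: 0, 1, 1, 2, 2, 3; the maximum is 3.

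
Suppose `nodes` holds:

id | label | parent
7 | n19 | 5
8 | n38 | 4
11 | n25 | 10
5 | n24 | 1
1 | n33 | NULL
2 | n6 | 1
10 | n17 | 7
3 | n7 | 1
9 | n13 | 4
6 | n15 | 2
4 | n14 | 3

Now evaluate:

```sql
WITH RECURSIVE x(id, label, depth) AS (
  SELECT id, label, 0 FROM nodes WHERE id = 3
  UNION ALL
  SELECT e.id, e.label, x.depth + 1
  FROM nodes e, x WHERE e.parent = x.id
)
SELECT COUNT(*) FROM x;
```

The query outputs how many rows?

4

Base: id=3 (n7) at depth 0.
Iteration 1: rows with parent in {3} -> n14 (id 4, depth 1).
Iteration 2: rows with parent in {4} -> n38 (id 8, depth 2), n13 (id 9, depth 2).
Iteration 3: no rows with parent in {8,9}; recursion stops.
Total rows emitted: 4.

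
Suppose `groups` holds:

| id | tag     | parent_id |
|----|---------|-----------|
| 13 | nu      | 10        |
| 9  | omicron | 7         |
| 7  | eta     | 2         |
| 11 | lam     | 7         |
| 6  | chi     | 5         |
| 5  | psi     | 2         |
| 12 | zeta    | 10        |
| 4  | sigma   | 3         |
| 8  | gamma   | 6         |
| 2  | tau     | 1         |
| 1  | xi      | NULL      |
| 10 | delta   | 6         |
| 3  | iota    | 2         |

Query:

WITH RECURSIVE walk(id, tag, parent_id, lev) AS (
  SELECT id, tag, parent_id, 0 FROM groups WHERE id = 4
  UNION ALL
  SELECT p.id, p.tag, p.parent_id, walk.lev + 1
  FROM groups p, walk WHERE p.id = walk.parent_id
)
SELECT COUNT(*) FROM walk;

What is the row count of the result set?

Base: id=4 (sigma), parent_id=3, lev 0.
Iteration 1: join on id=3 -> iota (id 3, parent_id=2, lev 1).
Iteration 2: join on id=2 -> tau (id 2, parent_id=1, lev 2).
Iteration 3: join on id=1 -> xi (id 1, parent_id=NULL, lev 3).
Iteration 4: parent_id is NULL; no match; recursion stops.
Total rows emitted: 4.

4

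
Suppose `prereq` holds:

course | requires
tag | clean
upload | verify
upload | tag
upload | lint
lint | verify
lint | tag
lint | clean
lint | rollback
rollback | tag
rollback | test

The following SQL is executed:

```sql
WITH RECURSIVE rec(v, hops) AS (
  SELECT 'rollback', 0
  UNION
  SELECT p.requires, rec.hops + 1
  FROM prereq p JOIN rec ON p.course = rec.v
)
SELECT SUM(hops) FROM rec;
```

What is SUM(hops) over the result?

Base: (rollback, hops=0).
Iteration 1: edges from {rollback} -> (tag, hops=1), (test, hops=1).
Iteration 2: edges from {tag,test} -> (clean, hops=2).
Iteration 3: no outgoing edges from {clean}; recursion stops.
SUM(hops) = 0 + 1 + 1 + 2 = 4.

4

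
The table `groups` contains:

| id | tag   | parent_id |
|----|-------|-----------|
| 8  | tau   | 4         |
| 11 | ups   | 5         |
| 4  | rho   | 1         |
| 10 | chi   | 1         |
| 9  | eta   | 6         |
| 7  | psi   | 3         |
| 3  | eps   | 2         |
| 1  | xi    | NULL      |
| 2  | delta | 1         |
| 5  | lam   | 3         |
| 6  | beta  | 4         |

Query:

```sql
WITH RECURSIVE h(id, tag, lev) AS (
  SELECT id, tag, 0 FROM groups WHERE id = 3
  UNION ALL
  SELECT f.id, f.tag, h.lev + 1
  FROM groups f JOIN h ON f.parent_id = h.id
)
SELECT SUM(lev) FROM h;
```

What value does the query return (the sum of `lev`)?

4

Base: id=3 (eps) at lev 0.
Iteration 1: rows with parent_id in {3} -> lam (id 5, lev 1), psi (id 7, lev 1).
Iteration 2: rows with parent_id in {5,7} -> ups (id 11, lev 2).
Iteration 3: no rows with parent_id in {11}; recursion stops.
SUM(lev) = 0 + 1 + 1 + 2 = 4.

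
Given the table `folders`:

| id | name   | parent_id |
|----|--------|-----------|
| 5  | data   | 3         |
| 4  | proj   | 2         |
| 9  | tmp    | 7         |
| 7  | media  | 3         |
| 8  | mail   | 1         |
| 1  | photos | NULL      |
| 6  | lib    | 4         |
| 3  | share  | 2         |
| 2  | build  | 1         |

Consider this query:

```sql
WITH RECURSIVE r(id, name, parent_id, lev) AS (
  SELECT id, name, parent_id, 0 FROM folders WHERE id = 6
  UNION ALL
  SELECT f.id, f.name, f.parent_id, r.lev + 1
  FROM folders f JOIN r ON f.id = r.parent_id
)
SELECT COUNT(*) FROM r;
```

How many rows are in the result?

4

Base: id=6 (lib), parent_id=4, lev 0.
Iteration 1: join on id=4 -> proj (id 4, parent_id=2, lev 1).
Iteration 2: join on id=2 -> build (id 2, parent_id=1, lev 2).
Iteration 3: join on id=1 -> photos (id 1, parent_id=NULL, lev 3).
Iteration 4: parent_id is NULL; no match; recursion stops.
Total rows emitted: 4.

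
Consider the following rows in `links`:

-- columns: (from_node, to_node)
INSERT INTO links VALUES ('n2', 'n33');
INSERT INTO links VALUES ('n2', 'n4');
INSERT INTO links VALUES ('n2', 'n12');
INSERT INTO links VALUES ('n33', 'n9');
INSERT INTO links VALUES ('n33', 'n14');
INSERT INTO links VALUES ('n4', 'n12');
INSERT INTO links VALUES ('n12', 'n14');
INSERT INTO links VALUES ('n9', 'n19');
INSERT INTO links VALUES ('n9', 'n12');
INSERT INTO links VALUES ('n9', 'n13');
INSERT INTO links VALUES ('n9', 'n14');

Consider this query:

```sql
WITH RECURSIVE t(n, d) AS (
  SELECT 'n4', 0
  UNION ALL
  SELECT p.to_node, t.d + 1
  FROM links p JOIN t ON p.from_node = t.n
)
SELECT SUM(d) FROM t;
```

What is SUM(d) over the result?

Base: (n4, d=0).
Iteration 1: edges from {n4} -> (n12, d=1).
Iteration 2: edges from {n12} -> (n14, d=2).
Iteration 3: no outgoing edges from {n14}; recursion stops.
SUM(d) = 0 + 1 + 2 = 3.

3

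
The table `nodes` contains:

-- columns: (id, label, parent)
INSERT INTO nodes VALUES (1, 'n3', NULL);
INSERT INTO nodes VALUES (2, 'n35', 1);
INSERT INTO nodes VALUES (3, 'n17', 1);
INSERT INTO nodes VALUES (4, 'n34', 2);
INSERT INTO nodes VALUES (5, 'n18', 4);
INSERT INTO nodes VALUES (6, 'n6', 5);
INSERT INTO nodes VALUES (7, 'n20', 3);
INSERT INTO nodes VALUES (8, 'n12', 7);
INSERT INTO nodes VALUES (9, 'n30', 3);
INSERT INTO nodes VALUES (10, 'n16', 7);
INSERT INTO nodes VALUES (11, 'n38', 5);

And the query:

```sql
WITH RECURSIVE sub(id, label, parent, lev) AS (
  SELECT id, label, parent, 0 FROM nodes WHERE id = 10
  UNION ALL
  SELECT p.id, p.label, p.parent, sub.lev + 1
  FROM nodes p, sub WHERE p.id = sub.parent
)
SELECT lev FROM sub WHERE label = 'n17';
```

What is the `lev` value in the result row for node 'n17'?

Base: id=10 (n16), parent=7, lev 0.
Iteration 1: join on id=7 -> n20 (id 7, parent=3, lev 1).
Iteration 2: join on id=3 -> n17 (id 3, parent=1, lev 2).
Iteration 3: join on id=1 -> n3 (id 1, parent=NULL, lev 3).
Iteration 4: parent is NULL; no match; recursion stops.

2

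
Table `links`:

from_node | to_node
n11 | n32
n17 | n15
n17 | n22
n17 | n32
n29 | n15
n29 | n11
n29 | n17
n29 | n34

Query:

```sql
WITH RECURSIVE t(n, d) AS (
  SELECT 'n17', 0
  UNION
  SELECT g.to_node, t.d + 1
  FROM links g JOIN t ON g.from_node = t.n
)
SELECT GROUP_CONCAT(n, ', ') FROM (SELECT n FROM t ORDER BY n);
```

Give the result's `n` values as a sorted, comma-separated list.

n15, n17, n22, n32

Base: (n17, d=0).
Iteration 1: edges from {n17} -> (n15, d=1), (n22, d=1), (n32, d=1).
Iteration 2: no outgoing edges from {n15,n22,n32}; recursion stops.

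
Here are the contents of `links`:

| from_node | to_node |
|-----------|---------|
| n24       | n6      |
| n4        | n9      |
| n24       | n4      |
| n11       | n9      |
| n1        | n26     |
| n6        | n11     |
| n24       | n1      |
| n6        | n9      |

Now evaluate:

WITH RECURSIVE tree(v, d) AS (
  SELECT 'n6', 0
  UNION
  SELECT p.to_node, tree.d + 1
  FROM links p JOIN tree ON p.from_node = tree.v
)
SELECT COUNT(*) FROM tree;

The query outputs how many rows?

Base: (n6, d=0).
Iteration 1: edges from {n6} -> (n11, d=1), (n9, d=1).
Iteration 2: edges from {n11,n9} -> (n9, d=2).
Iteration 3: no outgoing edges from {n9}; recursion stops.
Total rows emitted: 4.

4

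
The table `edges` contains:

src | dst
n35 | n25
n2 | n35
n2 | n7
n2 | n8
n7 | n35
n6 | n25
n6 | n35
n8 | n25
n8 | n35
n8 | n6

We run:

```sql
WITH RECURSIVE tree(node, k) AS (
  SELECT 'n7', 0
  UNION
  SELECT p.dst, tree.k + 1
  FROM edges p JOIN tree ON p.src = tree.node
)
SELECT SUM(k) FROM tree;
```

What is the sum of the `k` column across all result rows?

3

Base: (n7, k=0).
Iteration 1: edges from {n7} -> (n35, k=1).
Iteration 2: edges from {n35} -> (n25, k=2).
Iteration 3: no outgoing edges from {n25}; recursion stops.
SUM(k) = 0 + 1 + 2 = 3.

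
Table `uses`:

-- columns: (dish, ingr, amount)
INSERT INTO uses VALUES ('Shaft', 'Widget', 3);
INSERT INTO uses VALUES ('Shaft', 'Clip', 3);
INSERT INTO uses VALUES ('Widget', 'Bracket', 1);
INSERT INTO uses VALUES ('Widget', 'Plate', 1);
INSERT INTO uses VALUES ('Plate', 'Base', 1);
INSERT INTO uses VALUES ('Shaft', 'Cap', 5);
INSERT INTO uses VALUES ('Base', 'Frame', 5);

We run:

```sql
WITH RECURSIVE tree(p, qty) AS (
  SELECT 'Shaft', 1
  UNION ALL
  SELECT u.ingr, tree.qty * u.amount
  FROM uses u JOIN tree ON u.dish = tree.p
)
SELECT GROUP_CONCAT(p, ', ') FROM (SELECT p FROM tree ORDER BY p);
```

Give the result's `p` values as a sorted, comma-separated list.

Base: (Shaft, qty=1).
Iteration 1: components of {Shaft} -> Cap = 1*5 = 5, Clip = 1*3 = 3, Widget = 1*3 = 3.
Iteration 2: components of {Cap,Clip,Widget} -> Bracket = 3*1 = 3, Plate = 3*1 = 3.
Iteration 3: components of {Bracket,Plate} -> Base = 3*1 = 3.
Iteration 4: components of {Base} -> Frame = 3*5 = 15.
Iteration 5: no further components; recursion stops.

Base, Bracket, Cap, Clip, Frame, Plate, Shaft, Widget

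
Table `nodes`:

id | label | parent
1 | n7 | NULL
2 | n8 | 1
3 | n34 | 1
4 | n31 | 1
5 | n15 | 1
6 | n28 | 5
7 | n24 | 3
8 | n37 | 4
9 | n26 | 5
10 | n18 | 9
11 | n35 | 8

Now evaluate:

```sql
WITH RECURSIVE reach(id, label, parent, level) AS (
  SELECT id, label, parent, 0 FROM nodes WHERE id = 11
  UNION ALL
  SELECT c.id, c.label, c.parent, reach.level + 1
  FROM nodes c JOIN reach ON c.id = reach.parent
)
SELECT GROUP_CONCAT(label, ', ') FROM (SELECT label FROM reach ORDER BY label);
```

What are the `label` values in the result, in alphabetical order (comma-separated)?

Base: id=11 (n35), parent=8, level 0.
Iteration 1: join on id=8 -> n37 (id 8, parent=4, level 1).
Iteration 2: join on id=4 -> n31 (id 4, parent=1, level 2).
Iteration 3: join on id=1 -> n7 (id 1, parent=NULL, level 3).
Iteration 4: parent is NULL; no match; recursion stops.

n31, n35, n37, n7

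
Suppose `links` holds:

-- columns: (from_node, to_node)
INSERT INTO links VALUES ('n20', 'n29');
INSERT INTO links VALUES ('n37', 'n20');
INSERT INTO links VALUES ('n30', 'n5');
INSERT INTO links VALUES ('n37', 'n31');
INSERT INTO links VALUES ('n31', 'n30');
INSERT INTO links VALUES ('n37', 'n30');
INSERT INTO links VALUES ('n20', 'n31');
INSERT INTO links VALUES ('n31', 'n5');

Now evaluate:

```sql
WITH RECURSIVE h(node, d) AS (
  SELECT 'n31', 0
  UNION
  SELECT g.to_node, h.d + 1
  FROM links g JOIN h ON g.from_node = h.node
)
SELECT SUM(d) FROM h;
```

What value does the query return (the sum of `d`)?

Base: (n31, d=0).
Iteration 1: edges from {n31} -> (n30, d=1), (n5, d=1).
Iteration 2: edges from {n30,n5} -> (n5, d=2).
Iteration 3: no outgoing edges from {n5}; recursion stops.
SUM(d) = 0 + 1 + 1 + 2 = 4.

4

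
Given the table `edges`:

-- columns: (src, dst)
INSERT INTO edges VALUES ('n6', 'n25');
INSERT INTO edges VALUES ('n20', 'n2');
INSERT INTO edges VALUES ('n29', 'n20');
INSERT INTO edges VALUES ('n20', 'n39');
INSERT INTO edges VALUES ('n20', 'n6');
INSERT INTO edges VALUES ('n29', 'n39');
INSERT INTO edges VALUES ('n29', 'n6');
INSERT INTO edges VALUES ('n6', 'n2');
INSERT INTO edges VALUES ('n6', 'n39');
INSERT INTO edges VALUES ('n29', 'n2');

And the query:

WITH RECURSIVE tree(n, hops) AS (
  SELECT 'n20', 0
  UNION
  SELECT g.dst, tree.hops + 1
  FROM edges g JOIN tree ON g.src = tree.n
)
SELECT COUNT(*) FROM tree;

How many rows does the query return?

7

Base: (n20, hops=0).
Iteration 1: edges from {n20} -> (n2, hops=1), (n39, hops=1), (n6, hops=1).
Iteration 2: edges from {n2,n39,n6} -> (n2, hops=2), (n25, hops=2), (n39, hops=2).
Iteration 3: no outgoing edges from {n2,n25,n39}; recursion stops.
Total rows emitted: 7.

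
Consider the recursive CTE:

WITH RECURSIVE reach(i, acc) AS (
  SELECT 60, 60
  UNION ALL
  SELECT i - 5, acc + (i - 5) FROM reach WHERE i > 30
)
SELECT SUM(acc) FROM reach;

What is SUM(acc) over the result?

Base: i=60, acc=60.
Iteration 1: 60 > 30 holds -> i = 60 - 5 = 55, acc = 60 + 55 = 115.
Iteration 2: 55 > 30 holds -> i = 55 - 5 = 50, acc = 115 + 50 = 165.
Iteration 3: 50 > 30 holds -> i = 50 - 5 = 45, acc = 165 + 45 = 210.
Iteration 4: 45 > 30 holds -> i = 45 - 5 = 40, acc = 210 + 40 = 250.
Iteration 5: 40 > 30 holds -> i = 40 - 5 = 35, acc = 250 + 35 = 285.
Iteration 6: 35 > 30 holds -> i = 35 - 5 = 30, acc = 285 + 30 = 315.
Iteration 7: 30 > 30 fails; recursion stops.
SUM(acc) = 60 + 115 + 165 + 210 + 250 + 285 + 315 = 1400.

1400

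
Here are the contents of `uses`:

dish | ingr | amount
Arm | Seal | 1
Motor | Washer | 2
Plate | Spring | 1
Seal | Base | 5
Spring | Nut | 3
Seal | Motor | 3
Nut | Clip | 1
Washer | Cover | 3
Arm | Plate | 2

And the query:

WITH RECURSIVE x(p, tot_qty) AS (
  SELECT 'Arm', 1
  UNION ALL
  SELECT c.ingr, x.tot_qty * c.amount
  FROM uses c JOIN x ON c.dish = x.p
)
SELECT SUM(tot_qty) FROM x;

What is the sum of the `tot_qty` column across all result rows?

50

Base: (Arm, tot_qty=1).
Iteration 1: components of {Arm} -> Plate = 1*2 = 2, Seal = 1*1 = 1.
Iteration 2: components of {Plate,Seal} -> Base = 1*5 = 5, Motor = 1*3 = 3, Spring = 2*1 = 2.
Iteration 3: components of {Base,Motor,Spring} -> Nut = 2*3 = 6, Washer = 3*2 = 6.
Iteration 4: components of {Nut,Washer} -> Clip = 6*1 = 6, Cover = 6*3 = 18.
Iteration 5: no further components; recursion stops.
SUM(tot_qty) = 1 + 1 + 2 + 3 + 5 + 2 + 6 + 6 + 18 + 6 = 50.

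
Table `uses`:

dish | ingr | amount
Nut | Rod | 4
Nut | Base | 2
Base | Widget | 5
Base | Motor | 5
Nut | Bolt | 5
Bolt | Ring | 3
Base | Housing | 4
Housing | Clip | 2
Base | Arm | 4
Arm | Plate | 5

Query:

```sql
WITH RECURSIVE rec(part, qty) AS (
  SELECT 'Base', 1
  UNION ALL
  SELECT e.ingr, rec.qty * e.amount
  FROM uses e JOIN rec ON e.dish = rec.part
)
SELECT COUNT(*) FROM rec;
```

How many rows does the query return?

Base: (Base, qty=1).
Iteration 1: components of {Base} -> Arm = 1*4 = 4, Housing = 1*4 = 4, Motor = 1*5 = 5, Widget = 1*5 = 5.
Iteration 2: components of {Arm,Housing,Motor,Widget} -> Clip = 4*2 = 8, Plate = 4*5 = 20.
Iteration 3: no further components; recursion stops.
Total rows emitted: 7.

7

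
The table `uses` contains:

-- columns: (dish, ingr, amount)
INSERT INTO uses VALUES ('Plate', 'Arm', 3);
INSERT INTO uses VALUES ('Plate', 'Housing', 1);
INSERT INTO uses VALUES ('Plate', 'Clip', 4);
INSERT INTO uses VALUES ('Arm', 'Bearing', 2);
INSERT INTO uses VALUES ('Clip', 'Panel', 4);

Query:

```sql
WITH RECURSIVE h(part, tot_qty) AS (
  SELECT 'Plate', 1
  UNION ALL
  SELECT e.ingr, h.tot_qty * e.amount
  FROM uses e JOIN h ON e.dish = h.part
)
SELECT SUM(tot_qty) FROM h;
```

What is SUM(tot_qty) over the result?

31

Base: (Plate, tot_qty=1).
Iteration 1: components of {Plate} -> Arm = 1*3 = 3, Clip = 1*4 = 4, Housing = 1*1 = 1.
Iteration 2: components of {Arm,Clip,Housing} -> Bearing = 3*2 = 6, Panel = 4*4 = 16.
Iteration 3: no further components; recursion stops.
SUM(tot_qty) = 1 + 3 + 1 + 4 + 6 + 16 = 31.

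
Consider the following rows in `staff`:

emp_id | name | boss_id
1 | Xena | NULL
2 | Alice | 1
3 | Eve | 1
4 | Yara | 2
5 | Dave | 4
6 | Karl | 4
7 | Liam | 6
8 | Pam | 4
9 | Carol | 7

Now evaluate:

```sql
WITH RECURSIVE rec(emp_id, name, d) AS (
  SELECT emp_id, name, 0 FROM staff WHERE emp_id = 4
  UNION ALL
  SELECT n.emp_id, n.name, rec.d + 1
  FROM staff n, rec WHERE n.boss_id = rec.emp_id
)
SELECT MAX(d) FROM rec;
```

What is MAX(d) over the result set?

Base: emp_id=4 (Yara) at d 0.
Iteration 1: rows with boss_id in {4} -> Dave (id 5, d 1), Karl (id 6, d 1), Pam (id 8, d 1).
Iteration 2: rows with boss_id in {5,6,8} -> Liam (id 7, d 2).
Iteration 3: rows with boss_id in {7} -> Carol (id 9, d 3).
Iteration 4: no rows with boss_id in {9}; recursion stops.
d values: 0, 1, 1, 1, 2, 3; the maximum is 3.

3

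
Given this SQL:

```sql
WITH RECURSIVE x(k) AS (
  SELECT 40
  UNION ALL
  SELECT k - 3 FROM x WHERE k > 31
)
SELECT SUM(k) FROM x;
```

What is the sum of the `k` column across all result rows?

142

Base: k=40.
Iteration 1: 40 > 31 holds -> k = 40 - 3 = 37.
Iteration 2: 37 > 31 holds -> k = 37 - 3 = 34.
Iteration 3: 34 > 31 holds -> k = 34 - 3 = 31.
Iteration 4: 31 > 31 fails; recursion stops.
SUM(k) = 40 + 37 + 34 + 31 = 142.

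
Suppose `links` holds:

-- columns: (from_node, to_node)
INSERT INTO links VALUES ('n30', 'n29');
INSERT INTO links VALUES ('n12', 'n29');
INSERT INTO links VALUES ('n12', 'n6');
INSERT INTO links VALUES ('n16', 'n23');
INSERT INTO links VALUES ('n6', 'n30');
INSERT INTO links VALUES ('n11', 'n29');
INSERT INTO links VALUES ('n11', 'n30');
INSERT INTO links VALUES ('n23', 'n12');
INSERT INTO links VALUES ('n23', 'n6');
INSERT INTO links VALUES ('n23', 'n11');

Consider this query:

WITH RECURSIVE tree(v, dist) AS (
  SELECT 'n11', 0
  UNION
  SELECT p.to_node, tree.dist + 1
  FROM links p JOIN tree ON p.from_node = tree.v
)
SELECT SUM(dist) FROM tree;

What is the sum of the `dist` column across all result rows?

4

Base: (n11, dist=0).
Iteration 1: edges from {n11} -> (n29, dist=1), (n30, dist=1).
Iteration 2: edges from {n29,n30} -> (n29, dist=2).
Iteration 3: no outgoing edges from {n29}; recursion stops.
SUM(dist) = 0 + 1 + 1 + 2 = 4.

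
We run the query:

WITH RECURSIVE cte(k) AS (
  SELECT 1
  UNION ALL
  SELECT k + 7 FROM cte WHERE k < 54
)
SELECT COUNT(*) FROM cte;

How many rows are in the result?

Base: k=1.
Iteration 1: 1 < 54 holds -> k = 1 + 7 = 8.
Iteration 2: 8 < 54 holds -> k = 8 + 7 = 15.
Iteration 3: 15 < 54 holds -> k = 15 + 7 = 22.
Iteration 4: 22 < 54 holds -> k = 22 + 7 = 29.
Iteration 5: 29 < 54 holds -> k = 29 + 7 = 36.
Iteration 6: 36 < 54 holds -> k = 36 + 7 = 43.
Iteration 7: 43 < 54 holds -> k = 43 + 7 = 50.
Iteration 8: 50 < 54 holds -> k = 50 + 7 = 57.
Iteration 9: 57 < 54 fails; recursion stops.
Total rows emitted: 9.

9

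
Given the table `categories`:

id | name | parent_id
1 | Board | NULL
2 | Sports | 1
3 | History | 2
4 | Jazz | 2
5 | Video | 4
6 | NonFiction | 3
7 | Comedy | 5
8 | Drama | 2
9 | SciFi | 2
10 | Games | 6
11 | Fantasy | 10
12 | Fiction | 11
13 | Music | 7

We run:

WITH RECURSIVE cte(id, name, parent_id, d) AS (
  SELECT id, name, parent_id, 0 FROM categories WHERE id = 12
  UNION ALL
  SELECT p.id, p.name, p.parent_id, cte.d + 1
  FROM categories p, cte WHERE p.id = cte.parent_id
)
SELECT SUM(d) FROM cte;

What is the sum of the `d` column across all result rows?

21

Base: id=12 (Fiction), parent_id=11, d 0.
Iteration 1: join on id=11 -> Fantasy (id 11, parent_id=10, d 1).
Iteration 2: join on id=10 -> Games (id 10, parent_id=6, d 2).
Iteration 3: join on id=6 -> NonFiction (id 6, parent_id=3, d 3).
Iteration 4: join on id=3 -> History (id 3, parent_id=2, d 4).
Iteration 5: join on id=2 -> Sports (id 2, parent_id=1, d 5).
Iteration 6: join on id=1 -> Board (id 1, parent_id=NULL, d 6).
Iteration 7: parent_id is NULL; no match; recursion stops.
SUM(d) = 0 + 1 + 2 + 3 + 4 + 5 + 6 = 21.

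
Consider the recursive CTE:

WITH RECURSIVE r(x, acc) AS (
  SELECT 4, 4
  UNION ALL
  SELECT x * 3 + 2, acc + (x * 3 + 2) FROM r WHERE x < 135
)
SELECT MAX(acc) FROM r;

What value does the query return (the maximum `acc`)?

600

Base: x=4, acc=4.
Iteration 1: 4 < 135 holds -> x = 4 * 3 + 2 = 14, acc = 4 + 14 = 18.
Iteration 2: 14 < 135 holds -> x = 14 * 3 + 2 = 44, acc = 18 + 44 = 62.
Iteration 3: 44 < 135 holds -> x = 44 * 3 + 2 = 134, acc = 62 + 134 = 196.
Iteration 4: 134 < 135 holds -> x = 134 * 3 + 2 = 404, acc = 196 + 404 = 600.
Iteration 5: 404 < 135 fails; recursion stops.
acc values: 4, 18, 62, 196, 600; the maximum is 600.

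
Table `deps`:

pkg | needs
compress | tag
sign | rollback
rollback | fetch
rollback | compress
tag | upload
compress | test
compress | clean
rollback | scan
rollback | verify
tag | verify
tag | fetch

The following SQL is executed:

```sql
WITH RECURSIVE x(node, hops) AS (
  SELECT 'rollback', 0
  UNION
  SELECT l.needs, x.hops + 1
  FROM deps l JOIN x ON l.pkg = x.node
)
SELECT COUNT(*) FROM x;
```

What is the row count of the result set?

11

Base: (rollback, hops=0).
Iteration 1: edges from {rollback} -> (compress, hops=1), (fetch, hops=1), (scan, hops=1), (verify, hops=1).
Iteration 2: edges from {compress,fetch,scan,verify} -> (clean, hops=2), (tag, hops=2), (test, hops=2).
Iteration 3: edges from {clean,tag,test} -> (fetch, hops=3), (upload, hops=3), (verify, hops=3).
Iteration 4: no outgoing edges from {fetch,upload,verify}; recursion stops.
Total rows emitted: 11.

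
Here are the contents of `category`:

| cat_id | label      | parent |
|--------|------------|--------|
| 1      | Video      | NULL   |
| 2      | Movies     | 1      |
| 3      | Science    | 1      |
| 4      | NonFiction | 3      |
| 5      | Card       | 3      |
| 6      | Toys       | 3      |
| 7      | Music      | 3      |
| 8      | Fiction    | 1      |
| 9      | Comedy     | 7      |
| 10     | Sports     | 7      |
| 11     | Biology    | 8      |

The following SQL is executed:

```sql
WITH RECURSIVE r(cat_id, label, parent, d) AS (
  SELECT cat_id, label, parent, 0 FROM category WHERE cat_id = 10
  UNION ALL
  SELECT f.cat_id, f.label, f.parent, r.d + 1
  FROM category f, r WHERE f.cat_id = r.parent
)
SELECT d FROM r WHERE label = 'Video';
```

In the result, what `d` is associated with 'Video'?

Base: cat_id=10 (Sports), parent=7, d 0.
Iteration 1: join on cat_id=7 -> Music (id 7, parent=3, d 1).
Iteration 2: join on cat_id=3 -> Science (id 3, parent=1, d 2).
Iteration 3: join on cat_id=1 -> Video (id 1, parent=NULL, d 3).
Iteration 4: parent is NULL; no match; recursion stops.

3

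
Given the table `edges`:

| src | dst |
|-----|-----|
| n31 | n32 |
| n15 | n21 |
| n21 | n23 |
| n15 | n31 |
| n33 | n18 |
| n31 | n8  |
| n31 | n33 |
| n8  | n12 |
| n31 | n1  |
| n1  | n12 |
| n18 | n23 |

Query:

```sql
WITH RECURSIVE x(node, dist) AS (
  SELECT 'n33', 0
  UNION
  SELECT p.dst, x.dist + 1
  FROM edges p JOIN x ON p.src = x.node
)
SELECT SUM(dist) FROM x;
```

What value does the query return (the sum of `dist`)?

Base: (n33, dist=0).
Iteration 1: edges from {n33} -> (n18, dist=1).
Iteration 2: edges from {n18} -> (n23, dist=2).
Iteration 3: no outgoing edges from {n23}; recursion stops.
SUM(dist) = 0 + 1 + 2 = 3.

3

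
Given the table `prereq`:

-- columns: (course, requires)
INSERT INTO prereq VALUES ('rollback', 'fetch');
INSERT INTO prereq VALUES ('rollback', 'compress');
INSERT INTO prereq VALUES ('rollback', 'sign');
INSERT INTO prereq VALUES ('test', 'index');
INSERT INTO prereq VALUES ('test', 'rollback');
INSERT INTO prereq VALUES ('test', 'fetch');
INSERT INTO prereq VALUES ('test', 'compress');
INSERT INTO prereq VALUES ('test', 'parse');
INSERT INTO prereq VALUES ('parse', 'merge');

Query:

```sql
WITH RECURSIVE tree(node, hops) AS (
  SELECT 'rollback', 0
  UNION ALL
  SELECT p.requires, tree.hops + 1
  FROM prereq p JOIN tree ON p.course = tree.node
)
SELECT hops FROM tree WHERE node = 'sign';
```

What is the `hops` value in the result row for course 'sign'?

1

Base: (rollback, hops=0).
Iteration 1: edges from {rollback} -> (compress, hops=1), (fetch, hops=1), (sign, hops=1).
Iteration 2: no outgoing edges from {compress,fetch,sign}; recursion stops.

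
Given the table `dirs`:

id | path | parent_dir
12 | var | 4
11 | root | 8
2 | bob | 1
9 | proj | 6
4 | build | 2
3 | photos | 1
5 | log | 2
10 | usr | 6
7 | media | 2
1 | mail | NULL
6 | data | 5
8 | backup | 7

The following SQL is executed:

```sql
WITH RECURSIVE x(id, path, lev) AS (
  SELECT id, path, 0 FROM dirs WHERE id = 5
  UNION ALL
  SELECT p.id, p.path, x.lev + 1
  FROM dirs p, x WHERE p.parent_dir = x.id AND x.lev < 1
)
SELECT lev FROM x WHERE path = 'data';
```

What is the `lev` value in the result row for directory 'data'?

Base: id=5 (log) at lev 0.
Iteration 1: rows with parent_dir in {5} -> data (id 6, lev 1).
Iteration 2: lev < 1 fails for all current rows; recursion stops.

1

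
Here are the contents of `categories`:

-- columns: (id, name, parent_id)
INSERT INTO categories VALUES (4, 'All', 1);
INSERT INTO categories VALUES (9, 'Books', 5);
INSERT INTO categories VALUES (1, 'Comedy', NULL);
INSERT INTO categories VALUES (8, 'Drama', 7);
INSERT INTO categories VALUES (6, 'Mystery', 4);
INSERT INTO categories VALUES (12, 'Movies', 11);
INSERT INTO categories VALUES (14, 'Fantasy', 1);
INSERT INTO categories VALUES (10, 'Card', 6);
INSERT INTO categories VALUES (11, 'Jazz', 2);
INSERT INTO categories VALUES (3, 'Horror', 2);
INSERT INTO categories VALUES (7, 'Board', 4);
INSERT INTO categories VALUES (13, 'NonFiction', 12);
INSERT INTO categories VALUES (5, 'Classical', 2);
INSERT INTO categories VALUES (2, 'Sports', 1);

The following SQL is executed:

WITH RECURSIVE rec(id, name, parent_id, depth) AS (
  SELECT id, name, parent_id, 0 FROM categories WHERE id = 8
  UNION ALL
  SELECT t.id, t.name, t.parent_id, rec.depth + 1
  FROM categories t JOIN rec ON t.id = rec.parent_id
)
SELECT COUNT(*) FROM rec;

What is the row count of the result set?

Base: id=8 (Drama), parent_id=7, depth 0.
Iteration 1: join on id=7 -> Board (id 7, parent_id=4, depth 1).
Iteration 2: join on id=4 -> All (id 4, parent_id=1, depth 2).
Iteration 3: join on id=1 -> Comedy (id 1, parent_id=NULL, depth 3).
Iteration 4: parent_id is NULL; no match; recursion stops.
Total rows emitted: 4.

4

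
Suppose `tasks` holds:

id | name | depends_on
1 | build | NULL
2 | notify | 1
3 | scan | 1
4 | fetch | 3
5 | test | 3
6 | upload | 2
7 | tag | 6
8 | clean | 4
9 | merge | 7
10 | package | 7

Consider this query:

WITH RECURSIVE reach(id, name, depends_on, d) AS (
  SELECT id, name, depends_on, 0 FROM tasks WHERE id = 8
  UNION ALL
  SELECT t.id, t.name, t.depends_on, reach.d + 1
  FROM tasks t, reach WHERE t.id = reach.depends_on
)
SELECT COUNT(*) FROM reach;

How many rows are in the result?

4

Base: id=8 (clean), depends_on=4, d 0.
Iteration 1: join on id=4 -> fetch (id 4, depends_on=3, d 1).
Iteration 2: join on id=3 -> scan (id 3, depends_on=1, d 2).
Iteration 3: join on id=1 -> build (id 1, depends_on=NULL, d 3).
Iteration 4: depends_on is NULL; no match; recursion stops.
Total rows emitted: 4.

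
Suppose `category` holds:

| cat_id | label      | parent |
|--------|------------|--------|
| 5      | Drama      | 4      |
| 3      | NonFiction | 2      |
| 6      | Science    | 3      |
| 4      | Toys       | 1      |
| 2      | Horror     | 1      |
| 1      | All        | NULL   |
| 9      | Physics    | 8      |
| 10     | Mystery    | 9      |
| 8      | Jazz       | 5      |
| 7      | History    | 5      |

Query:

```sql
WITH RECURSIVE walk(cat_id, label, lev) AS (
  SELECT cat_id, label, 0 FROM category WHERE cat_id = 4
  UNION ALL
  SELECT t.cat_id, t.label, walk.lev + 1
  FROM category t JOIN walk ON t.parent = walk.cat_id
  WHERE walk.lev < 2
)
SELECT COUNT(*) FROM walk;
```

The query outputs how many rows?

4

Base: cat_id=4 (Toys) at lev 0.
Iteration 1: rows with parent in {4} -> Drama (id 5, lev 1).
Iteration 2: rows with parent in {5} -> History (id 7, lev 2), Jazz (id 8, lev 2).
Iteration 3: lev < 2 fails for all current rows; recursion stops.
Total rows emitted: 4.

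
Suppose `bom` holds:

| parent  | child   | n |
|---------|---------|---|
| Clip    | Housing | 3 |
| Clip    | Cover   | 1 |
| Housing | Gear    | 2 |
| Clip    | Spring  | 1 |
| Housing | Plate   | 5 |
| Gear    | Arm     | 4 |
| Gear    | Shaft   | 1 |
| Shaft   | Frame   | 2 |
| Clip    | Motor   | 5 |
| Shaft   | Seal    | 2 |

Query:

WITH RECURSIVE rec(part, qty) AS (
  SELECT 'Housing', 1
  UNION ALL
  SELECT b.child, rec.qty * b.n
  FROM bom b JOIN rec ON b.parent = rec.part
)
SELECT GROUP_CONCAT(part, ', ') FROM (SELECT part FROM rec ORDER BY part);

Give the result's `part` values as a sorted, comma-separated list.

Arm, Frame, Gear, Housing, Plate, Seal, Shaft

Base: (Housing, qty=1).
Iteration 1: components of {Housing} -> Gear = 1*2 = 2, Plate = 1*5 = 5.
Iteration 2: components of {Gear,Plate} -> Arm = 2*4 = 8, Shaft = 2*1 = 2.
Iteration 3: components of {Arm,Shaft} -> Frame = 2*2 = 4, Seal = 2*2 = 4.
Iteration 4: no further components; recursion stops.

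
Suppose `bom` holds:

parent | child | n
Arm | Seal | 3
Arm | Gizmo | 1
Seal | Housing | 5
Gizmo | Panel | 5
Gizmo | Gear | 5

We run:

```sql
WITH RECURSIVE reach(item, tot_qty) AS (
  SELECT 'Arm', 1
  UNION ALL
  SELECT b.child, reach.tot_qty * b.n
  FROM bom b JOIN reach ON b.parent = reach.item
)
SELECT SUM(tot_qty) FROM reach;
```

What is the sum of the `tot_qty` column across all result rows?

30

Base: (Arm, tot_qty=1).
Iteration 1: components of {Arm} -> Gizmo = 1*1 = 1, Seal = 1*3 = 3.
Iteration 2: components of {Gizmo,Seal} -> Gear = 1*5 = 5, Housing = 3*5 = 15, Panel = 1*5 = 5.
Iteration 3: no further components; recursion stops.
SUM(tot_qty) = 1 + 3 + 1 + 15 + 5 + 5 = 30.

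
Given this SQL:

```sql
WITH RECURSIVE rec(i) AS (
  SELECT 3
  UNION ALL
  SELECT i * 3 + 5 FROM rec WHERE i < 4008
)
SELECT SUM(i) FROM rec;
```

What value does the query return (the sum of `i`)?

Base: i=3.
Iteration 1: 3 < 4008 holds -> i = 3 * 3 + 5 = 14.
Iteration 2: 14 < 4008 holds -> i = 14 * 3 + 5 = 47.
Iteration 3: 47 < 4008 holds -> i = 47 * 3 + 5 = 146.
Iteration 4: 146 < 4008 holds -> i = 146 * 3 + 5 = 443.
Iteration 5: 443 < 4008 holds -> i = 443 * 3 + 5 = 1334.
Iteration 6: 1334 < 4008 holds -> i = 1334 * 3 + 5 = 4007.
Iteration 7: 4007 < 4008 holds -> i = 4007 * 3 + 5 = 12026.
Iteration 8: 12026 < 4008 fails; recursion stops.
SUM(i) = 3 + 14 + 47 + 146 + 443 + 1334 + 4007 + 12026 = 18020.

18020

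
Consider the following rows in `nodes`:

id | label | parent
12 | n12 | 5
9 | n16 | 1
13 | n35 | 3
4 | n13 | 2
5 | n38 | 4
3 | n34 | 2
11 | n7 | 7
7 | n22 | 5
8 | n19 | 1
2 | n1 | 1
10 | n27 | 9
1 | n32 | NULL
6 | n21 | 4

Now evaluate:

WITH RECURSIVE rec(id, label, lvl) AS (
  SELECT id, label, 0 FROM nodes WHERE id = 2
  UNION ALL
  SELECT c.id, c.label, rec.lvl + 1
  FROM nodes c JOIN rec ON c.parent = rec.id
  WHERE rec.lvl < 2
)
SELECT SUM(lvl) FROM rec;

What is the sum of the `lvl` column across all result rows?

Base: id=2 (n1) at lvl 0.
Iteration 1: rows with parent in {2} -> n34 (id 3, lvl 1), n13 (id 4, lvl 1).
Iteration 2: rows with parent in {3,4} -> n38 (id 5, lvl 2), n21 (id 6, lvl 2), n35 (id 13, lvl 2).
Iteration 3: lvl < 2 fails for all current rows; recursion stops.
SUM(lvl) = 0 + 1 + 1 + 2 + 2 + 2 = 8.

8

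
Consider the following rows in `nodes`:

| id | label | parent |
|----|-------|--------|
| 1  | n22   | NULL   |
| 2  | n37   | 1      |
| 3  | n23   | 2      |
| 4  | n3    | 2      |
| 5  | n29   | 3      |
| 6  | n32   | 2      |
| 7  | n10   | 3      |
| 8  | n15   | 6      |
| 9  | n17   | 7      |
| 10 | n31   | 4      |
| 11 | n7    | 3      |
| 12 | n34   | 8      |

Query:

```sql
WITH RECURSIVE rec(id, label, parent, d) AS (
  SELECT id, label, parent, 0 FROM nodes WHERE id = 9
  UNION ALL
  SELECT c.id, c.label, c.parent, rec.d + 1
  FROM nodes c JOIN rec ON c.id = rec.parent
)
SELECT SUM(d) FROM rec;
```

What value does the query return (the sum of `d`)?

10

Base: id=9 (n17), parent=7, d 0.
Iteration 1: join on id=7 -> n10 (id 7, parent=3, d 1).
Iteration 2: join on id=3 -> n23 (id 3, parent=2, d 2).
Iteration 3: join on id=2 -> n37 (id 2, parent=1, d 3).
Iteration 4: join on id=1 -> n22 (id 1, parent=NULL, d 4).
Iteration 5: parent is NULL; no match; recursion stops.
SUM(d) = 0 + 1 + 2 + 3 + 4 = 10.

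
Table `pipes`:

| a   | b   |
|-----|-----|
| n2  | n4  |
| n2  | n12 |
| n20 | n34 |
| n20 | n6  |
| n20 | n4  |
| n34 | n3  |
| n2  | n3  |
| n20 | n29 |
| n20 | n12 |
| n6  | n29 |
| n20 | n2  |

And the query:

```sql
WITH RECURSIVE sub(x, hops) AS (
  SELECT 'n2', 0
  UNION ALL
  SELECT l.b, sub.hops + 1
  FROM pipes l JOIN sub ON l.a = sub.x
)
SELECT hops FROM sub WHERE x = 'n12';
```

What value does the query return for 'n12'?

Base: (n2, hops=0).
Iteration 1: edges from {n2} -> (n12, hops=1), (n3, hops=1), (n4, hops=1).
Iteration 2: no outgoing edges from {n12,n3,n4}; recursion stops.

1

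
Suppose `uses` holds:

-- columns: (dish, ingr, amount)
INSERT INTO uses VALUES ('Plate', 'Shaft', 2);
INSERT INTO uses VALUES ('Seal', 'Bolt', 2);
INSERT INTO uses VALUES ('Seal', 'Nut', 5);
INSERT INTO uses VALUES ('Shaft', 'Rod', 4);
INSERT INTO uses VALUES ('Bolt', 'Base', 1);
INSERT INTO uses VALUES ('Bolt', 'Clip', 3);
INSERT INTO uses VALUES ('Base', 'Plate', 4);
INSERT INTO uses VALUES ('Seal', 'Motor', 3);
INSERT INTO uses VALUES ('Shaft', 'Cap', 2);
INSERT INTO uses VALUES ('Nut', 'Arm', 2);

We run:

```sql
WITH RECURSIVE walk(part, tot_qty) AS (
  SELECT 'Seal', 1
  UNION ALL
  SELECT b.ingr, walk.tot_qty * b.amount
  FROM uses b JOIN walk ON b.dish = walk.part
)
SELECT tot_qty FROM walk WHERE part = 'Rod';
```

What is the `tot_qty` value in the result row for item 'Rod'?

64

Base: (Seal, tot_qty=1).
Iteration 1: components of {Seal} -> Bolt = 1*2 = 2, Motor = 1*3 = 3, Nut = 1*5 = 5.
Iteration 2: components of {Bolt,Motor,Nut} -> Arm = 5*2 = 10, Base = 2*1 = 2, Clip = 2*3 = 6.
Iteration 3: components of {Arm,Base,Clip} -> Plate = 2*4 = 8.
Iteration 4: components of {Plate} -> Shaft = 8*2 = 16.
Iteration 5: components of {Shaft} -> Cap = 16*2 = 32, Rod = 16*4 = 64.
Iteration 6: no further components; recursion stops.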